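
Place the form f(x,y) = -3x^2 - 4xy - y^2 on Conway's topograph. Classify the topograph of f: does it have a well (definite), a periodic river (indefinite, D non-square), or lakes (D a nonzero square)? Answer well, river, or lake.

D = b²−4ac = (-4)² − 4·(-3)·(-1) = 4
D = 2² is a perfect square ⇒ form factors over ℤ ⇒ lakes

lake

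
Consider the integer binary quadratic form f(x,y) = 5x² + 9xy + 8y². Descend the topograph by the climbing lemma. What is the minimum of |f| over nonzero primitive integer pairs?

translate: b→-1 (≡9 mod 10), so (5,9,8)→(5,-1,4)
flip: (5,-1,4)→(4,1,5)
reduced (well bottom): (4,1,5) with a≤c, −a<b≤a
well minimum = a = 4

4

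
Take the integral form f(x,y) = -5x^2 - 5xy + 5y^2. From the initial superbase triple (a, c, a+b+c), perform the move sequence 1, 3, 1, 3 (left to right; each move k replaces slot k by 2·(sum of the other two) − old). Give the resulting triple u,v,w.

start (-5,5,-5) = (f(1,0),f(0,1),f(1,1))
replace slot 1: 2·(5+(-5)) − (-5) = 5 → (5,5,-5)
replace slot 3: 2·(5+5) − (-5) = 25 → (5,5,25)
replace slot 1: 2·(5+25) − 5 = 55 → (55,5,25)
replace slot 3: 2·(55+5) − 25 = 95 → (55,5,95)

55,5,95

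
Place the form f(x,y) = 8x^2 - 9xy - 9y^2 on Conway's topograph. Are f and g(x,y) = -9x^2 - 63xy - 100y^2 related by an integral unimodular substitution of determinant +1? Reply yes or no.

D₁ = 369, D₂ = 369
river cycle of f (length 16): (-9, 9, 8), (8, 7, -10), (-10, 13, 5), (5, 17, -4), (-4, 15, 9), (9, 3, -10), (-10, 17, 2), (2, 19, -1), (-1, 19, 2), (2, 17, -10), … (6 more)
river cycle of g (length 16): (-9, 9, 8), (8, 7, -10), (-10, 13, 5), (5, 17, -4), (-4, 15, 9), (9, 3, -10), (-10, 17, 2), (2, 19, -1), (-1, 19, 2), (2, 17, -10), … (6 more)
cycles coincide ⇒ equivalent

yes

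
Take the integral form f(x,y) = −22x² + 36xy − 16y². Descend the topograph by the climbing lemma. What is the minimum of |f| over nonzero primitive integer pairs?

translate: b→8 (≡-36 mod 44), so (22,-36,16)→(22,8,2)
flip: (22,8,2)→(2,-8,22)
translate: b→0 (≡-8 mod 4), so (2,-8,22)→(2,0,14)
reduced (well bottom): (2,0,14) with a≤c, −a<b≤a
well minimum |f| = |-2| = 2 (negative-definite)

2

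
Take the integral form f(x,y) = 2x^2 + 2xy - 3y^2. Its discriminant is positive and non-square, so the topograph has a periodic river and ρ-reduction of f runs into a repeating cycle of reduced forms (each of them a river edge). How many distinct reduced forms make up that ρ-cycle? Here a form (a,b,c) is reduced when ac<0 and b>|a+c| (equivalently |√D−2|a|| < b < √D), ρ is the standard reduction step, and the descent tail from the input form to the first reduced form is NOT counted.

D = 28, ⌊√D⌋ = 5
river: ρ → (-3,4,1)
river: ρ → (1,4,-3)
river: ρ → (-3,2,2)
river: ρ → (2,2,-3)
ρ-cycle length = 4 (tail of 0 descent steps not counted)

4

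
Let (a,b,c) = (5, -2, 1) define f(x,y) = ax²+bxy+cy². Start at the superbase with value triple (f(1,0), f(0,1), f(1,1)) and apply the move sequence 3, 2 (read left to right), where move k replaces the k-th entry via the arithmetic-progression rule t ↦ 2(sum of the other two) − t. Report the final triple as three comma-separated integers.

start (5,1,4) = (f(1,0),f(0,1),f(1,1))
replace slot 3: 2·(5+1) − 4 = 8 → (5,1,8)
replace slot 2: 2·(5+8) − 1 = 25 → (5,25,8)

5,25,8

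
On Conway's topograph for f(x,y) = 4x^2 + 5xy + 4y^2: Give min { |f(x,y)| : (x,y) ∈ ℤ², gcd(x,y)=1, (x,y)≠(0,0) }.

translate: b→-3 (≡5 mod 8), so (4,5,4)→(4,-3,3)
flip: (4,-3,3)→(3,3,4)
reduced (well bottom): (3,3,4) with a≤c, −a<b≤a
well minimum = a = 3

3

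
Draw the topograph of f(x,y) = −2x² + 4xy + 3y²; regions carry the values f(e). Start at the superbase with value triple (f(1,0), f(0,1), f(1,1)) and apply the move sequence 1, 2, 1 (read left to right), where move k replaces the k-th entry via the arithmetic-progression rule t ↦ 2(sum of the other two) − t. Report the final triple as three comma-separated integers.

start (-2,3,5) = (f(1,0),f(0,1),f(1,1))
replace slot 1: 2·(3+5) − (-2) = 18 → (18,3,5)
replace slot 2: 2·(18+5) − 3 = 43 → (18,43,5)
replace slot 1: 2·(43+5) − 18 = 78 → (78,43,5)

78,43,5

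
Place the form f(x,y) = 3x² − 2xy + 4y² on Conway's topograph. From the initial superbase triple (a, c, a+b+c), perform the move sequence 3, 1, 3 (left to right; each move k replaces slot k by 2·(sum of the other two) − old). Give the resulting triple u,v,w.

start (3,4,5) = (f(1,0),f(0,1),f(1,1))
replace slot 3: 2·(3+4) − 5 = 9 → (3,4,9)
replace slot 1: 2·(4+9) − 3 = 23 → (23,4,9)
replace slot 3: 2·(23+4) − 9 = 45 → (23,4,45)

23,4,45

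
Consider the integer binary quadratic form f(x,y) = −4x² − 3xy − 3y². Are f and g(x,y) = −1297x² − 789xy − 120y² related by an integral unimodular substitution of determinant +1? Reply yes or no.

D₁ = -39, D₂ = -39
f is negative-definite; reduce −f:
−f: flip: (4,3,3)→(3,-3,4)
−f: translate: b→3 (≡-3 mod 6), so (3,-3,4)→(3,3,4)
−f: reduced (well bottom): (3,3,4) with a≤c, −a<b≤a
flip sign back: reduced form of f is (-3,-3,-4)
g is negative-definite; reduce −g:
−g: flip: (1297,789,120)→(120,-789,1297)
−g: translate: b→-69 (≡-789 mod 240), so (120,-789,1297)→(120,-69,10)
−g: flip: (120,-69,10)→(10,69,120)
−g: translate: b→9 (≡69 mod 20), so (10,69,120)→(10,9,3)
−g: flip: (10,9,3)→(3,-9,10)
−g: translate: b→3 (≡-9 mod 6), so (3,-9,10)→(3,3,4)
−g: reduced (well bottom): (3,3,4) with a≤c, −a<b≤a
flip sign back: reduced form of g is (-3,-3,-4)
reduced forms (-3, -3, -4) vs (-3, -3, -4) ⇒ equivalent

yes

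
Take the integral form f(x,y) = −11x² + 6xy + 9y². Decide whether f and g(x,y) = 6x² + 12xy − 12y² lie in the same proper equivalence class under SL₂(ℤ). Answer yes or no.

D₁ = 432, D₂ = 432
river cycle of f (length 8): (9, 12, -8), (-8, 20, 1), (1, 20, -8), (-8, 12, 9), (9, 6, -11), (-11, 16, 4), (4, 16, -11), (-11, 6, 9)
river cycle of g (length 2): (-12, 12, 6), (6, 12, -12)
cycles differ ⇒ inequivalent

no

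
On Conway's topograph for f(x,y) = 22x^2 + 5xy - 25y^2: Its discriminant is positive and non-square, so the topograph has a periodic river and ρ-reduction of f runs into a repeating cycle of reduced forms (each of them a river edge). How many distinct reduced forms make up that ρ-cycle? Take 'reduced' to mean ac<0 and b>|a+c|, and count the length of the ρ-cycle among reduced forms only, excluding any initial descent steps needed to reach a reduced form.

D = 2225, ⌊√D⌋ = 47
river: ρ → (-25,45,2)
river: ρ → (2,47,-2)
river: ρ → (-2,45,25)
river: ρ → (25,5,-22)
river: ρ → (-22,39,8)
river: ρ → (8,41,-17)
river: ρ → (-17,27,22)
river: ρ → (22,17,-22)
river: ρ → (-22,27,17)
river: ρ → (17,41,-8)
river: ρ → (-8,39,22)
river: ρ → (22,5,-25)
ρ-cycle length = 12 (tail of 0 descent steps not counted)

12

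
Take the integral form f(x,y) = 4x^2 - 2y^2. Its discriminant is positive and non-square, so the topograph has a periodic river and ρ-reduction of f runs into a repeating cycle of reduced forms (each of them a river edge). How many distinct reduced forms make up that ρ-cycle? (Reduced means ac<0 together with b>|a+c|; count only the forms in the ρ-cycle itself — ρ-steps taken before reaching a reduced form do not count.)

D = 32, ⌊√D⌋ = 5
descent: ρ → (-2,4,2)  [lands on river]
river: ρ → (2,4,-2)
ρ-cycle length = 2 (tail of 1 descent step not counted)

2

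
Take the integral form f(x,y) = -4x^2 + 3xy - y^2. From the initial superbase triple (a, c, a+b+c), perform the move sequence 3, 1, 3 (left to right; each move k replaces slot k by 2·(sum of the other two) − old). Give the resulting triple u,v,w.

start (-4,-1,-2) = (f(1,0),f(0,1),f(1,1))
replace slot 3: 2·((-4)+(-1)) − (-2) = -8 → (-4,-1,-8)
replace slot 1: 2·((-1)+(-8)) − (-4) = -14 → (-14,-1,-8)
replace slot 3: 2·((-14)+(-1)) − (-8) = -22 → (-14,-1,-22)

-14,-1,-22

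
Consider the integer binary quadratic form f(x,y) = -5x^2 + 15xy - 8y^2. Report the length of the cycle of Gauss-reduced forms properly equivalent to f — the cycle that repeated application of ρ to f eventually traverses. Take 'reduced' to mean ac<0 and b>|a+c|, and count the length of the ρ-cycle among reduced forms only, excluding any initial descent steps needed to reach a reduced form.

D = 65, ⌊√D⌋ = 8
descent: ρ → (-8,1,2)
descent: ρ → (2,7,-2)  [lands on river]
river: ρ → (-2,5,5)
river: ρ → (5,5,-2)
river: ρ → (-2,7,2)
river: ρ → (2,5,-5)
river: ρ → (-5,5,2)
ρ-cycle length = 6 (tail of 2 descent steps not counted)

6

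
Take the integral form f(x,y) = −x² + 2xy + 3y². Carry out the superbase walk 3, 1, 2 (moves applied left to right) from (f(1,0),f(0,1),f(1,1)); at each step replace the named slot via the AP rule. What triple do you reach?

start (-1,3,4) = (f(1,0),f(0,1),f(1,1))
replace slot 3: 2·((-1)+3) − 4 = 0 → (-1,3,0)
replace slot 1: 2·(3+0) − (-1) = 7 → (7,3,0)
replace slot 2: 2·(7+0) − 3 = 11 → (7,11,0)

7,11,0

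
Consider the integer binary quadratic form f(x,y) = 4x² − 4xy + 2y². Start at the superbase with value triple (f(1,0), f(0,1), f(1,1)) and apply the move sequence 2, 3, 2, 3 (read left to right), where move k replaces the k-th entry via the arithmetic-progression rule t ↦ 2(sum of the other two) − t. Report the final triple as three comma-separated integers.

start (4,2,2) = (f(1,0),f(0,1),f(1,1))
replace slot 2: 2·(4+2) − 2 = 10 → (4,10,2)
replace slot 3: 2·(4+10) − 2 = 26 → (4,10,26)
replace slot 2: 2·(4+26) − 10 = 50 → (4,50,26)
replace slot 3: 2·(4+50) − 26 = 82 → (4,50,82)

4,50,82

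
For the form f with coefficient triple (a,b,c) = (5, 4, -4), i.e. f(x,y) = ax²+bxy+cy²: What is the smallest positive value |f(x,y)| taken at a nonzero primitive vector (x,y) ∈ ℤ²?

river: ρ → (-4,4,5)
river: ρ → (5,6,-3)
river: ρ → (-3,6,5)
river: ρ → (5,4,-4)
closes: descent 0, river 4
min |a| on river = 3

3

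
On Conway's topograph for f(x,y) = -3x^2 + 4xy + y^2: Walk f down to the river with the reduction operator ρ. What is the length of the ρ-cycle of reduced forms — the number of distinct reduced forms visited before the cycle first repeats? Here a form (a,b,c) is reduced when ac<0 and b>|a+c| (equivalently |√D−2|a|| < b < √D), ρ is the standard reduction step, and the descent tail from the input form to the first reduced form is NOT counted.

D = 28, ⌊√D⌋ = 5
river: ρ → (1,4,-3)
river: ρ → (-3,2,2)
river: ρ → (2,2,-3)
river: ρ → (-3,4,1)
ρ-cycle length = 4 (tail of 0 descent steps not counted)

4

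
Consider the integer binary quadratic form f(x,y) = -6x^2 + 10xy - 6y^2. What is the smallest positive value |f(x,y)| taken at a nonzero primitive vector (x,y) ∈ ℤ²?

translate: b→2 (≡-10 mod 12), so (6,-10,6)→(6,2,2)
flip: (6,2,2)→(2,-2,6)
translate: b→2 (≡-2 mod 4), so (2,-2,6)→(2,2,6)
reduced (well bottom): (2,2,6) with a≤c, −a<b≤a
well minimum |f| = |-2| = 2 (negative-definite)

2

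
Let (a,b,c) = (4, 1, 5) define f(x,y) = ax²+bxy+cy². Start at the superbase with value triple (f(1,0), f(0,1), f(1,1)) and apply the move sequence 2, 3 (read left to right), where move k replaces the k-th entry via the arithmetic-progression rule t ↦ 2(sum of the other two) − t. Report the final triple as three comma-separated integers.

start (4,5,10) = (f(1,0),f(0,1),f(1,1))
replace slot 2: 2·(4+10) − 5 = 23 → (4,23,10)
replace slot 3: 2·(4+23) − 10 = 44 → (4,23,44)

4,23,44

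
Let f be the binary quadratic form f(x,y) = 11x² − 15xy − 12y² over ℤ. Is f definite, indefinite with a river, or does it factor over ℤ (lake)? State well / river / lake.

D = b²−4ac = (-15)² − 4·11·(-12) = 753
D > 0 non-square ⇒ indefinite ⇒ periodic river

river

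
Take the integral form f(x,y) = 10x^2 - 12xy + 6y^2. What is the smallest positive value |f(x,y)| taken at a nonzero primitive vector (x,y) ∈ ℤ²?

translate: b→8 (≡-12 mod 20), so (10,-12,6)→(10,8,4)
flip: (10,8,4)→(4,-8,10)
translate: b→0 (≡-8 mod 8), so (4,-8,10)→(4,0,6)
reduced (well bottom): (4,0,6) with a≤c, −a<b≤a
well minimum = a = 4

4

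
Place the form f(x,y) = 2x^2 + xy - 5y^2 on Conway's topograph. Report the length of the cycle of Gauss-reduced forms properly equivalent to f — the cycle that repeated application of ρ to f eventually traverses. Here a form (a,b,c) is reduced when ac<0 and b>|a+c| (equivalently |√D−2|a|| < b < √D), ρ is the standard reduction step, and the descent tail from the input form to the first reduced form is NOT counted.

D = 41, ⌊√D⌋ = 6
descent: ρ → (-5,-1,2)
descent: ρ → (2,5,-2)  [lands on river]
river: ρ → (-2,3,4)
river: ρ → (4,5,-1)
river: ρ → (-1,5,4)
river: ρ → (4,3,-2)
river: ρ → (-2,5,2)
river: ρ → (2,3,-4)
river: ρ → (-4,5,1)
river: ρ → (1,5,-4)
river: ρ → (-4,3,2)
ρ-cycle length = 10 (tail of 2 descent steps not counted)

10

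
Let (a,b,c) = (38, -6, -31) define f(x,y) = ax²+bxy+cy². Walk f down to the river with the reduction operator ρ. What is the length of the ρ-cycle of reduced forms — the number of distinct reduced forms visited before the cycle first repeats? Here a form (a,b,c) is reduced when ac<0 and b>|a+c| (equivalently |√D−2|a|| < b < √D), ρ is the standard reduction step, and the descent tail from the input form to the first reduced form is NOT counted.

D = 4748, ⌊√D⌋ = 68
descent: ρ → (-31,68,1)  [lands on river]
river: ρ → (1,68,-31)
river: ρ → (-31,56,13)
river: ρ → (13,48,-47)
river: ρ → (-47,46,14)
river: ρ → (14,66,-7)
river: ρ → (-7,60,41)
river: ρ → (41,22,-26)
river: ρ → (-26,30,37)
river: ρ → (37,44,-19)
river: ρ → (-19,32,49)
river: ρ → (49,66,-2)
river: ρ → (-2,66,49)
river: ρ → (49,32,-19)
river: ρ → (-19,44,37)
river: ρ → (37,30,-26)
river: ρ → (-26,22,41)
river: ρ → (41,60,-7)
river: ρ → (-7,66,14)
river: ρ → (14,46,-47)
river: ρ → (-47,48,13)
river: ρ → (13,56,-31)
ρ-cycle length = 22 (tail of 1 descent step not counted)

22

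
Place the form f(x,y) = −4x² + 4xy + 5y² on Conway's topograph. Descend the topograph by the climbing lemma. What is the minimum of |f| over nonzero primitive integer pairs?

river: ρ → (5,6,-3)
river: ρ → (-3,6,5)
river: ρ → (5,4,-4)
river: ρ → (-4,4,5)
closes: descent 0, river 4
min |a| on river = 3

3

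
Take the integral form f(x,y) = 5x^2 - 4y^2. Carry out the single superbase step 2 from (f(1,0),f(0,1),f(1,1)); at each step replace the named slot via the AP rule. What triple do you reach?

start (5,-4,1) = (f(1,0),f(0,1),f(1,1))
replace slot 2: 2·(5+1) − (-4) = 16 → (5,16,1)

5,16,1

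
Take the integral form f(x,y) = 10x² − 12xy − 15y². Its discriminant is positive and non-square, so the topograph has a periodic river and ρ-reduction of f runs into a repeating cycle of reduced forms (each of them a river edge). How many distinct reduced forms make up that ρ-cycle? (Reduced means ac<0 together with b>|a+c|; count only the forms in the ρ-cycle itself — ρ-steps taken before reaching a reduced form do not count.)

D = 744, ⌊√D⌋ = 27
descent: ρ → (-15,12,10)  [lands on river]
river: ρ → (10,8,-17)
river: ρ → (-17,26,1)
river: ρ → (1,26,-17)
river: ρ → (-17,8,10)
river: ρ → (10,12,-15)
river: ρ → (-15,18,7)
river: ρ → (7,24,-6)
river: ρ → (-6,24,7)
river: ρ → (7,18,-15)
ρ-cycle length = 10 (tail of 1 descent step not counted)

10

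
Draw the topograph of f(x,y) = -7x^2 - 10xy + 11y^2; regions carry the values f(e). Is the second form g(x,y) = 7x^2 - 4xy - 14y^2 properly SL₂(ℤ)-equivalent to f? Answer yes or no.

D₁ = 408, D₂ = 408
river cycle of f (length 6): (11, 10, -7), (-7, 18, 3), (3, 18, -7), (-7, 10, 11), (11, 12, -6), (-6, 12, 11)
river cycle of g (length 6): (7, 10, -11), (-11, 12, 6), (6, 12, -11), (-11, 10, 7), (7, 18, -3), (-3, 18, 7)
cycles differ ⇒ inequivalent

no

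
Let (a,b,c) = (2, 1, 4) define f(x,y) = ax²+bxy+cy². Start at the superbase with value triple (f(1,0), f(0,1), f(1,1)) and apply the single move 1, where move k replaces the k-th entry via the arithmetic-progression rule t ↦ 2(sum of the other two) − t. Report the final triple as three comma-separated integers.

start (2,4,7) = (f(1,0),f(0,1),f(1,1))
replace slot 1: 2·(4+7) − 2 = 20 → (20,4,7)

20,4,7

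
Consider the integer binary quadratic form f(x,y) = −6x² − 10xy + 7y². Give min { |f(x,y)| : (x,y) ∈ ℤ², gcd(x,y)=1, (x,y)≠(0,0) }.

descent: ρ → (7,10,-6)  [lands on river]
river: ρ → (-6,14,3)
river: ρ → (3,16,-1)
river: ρ → (-1,16,3)
river: ρ → (3,14,-6)
river: ρ → (-6,10,7)
river: ρ → (7,4,-9)
river: ρ → (-9,14,2)
river: ρ → (2,14,-9)
river: ρ → (-9,4,7)
closes: descent 1, river 10
min |a| on river = 1

1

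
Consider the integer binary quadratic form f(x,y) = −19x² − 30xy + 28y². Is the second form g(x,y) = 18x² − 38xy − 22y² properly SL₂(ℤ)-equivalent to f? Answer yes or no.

D₁ = 3028, D₂ = 3028
river cycle of f (length 30): (28, 30, -19), (-19, 46, 12), (12, 50, -11), (-11, 38, 36), (36, 34, -13), (-13, 44, 21), (21, 40, -17), (-17, 28, 33), (33, 38, -12), (-12, 34, 39), … (20 more)
river cycle of g (length 26): (-22, 38, 18), (18, 34, -26), (-26, 18, 26), (26, 34, -18), (-18, 38, 22), (22, 50, -6), (-6, 46, 38), (38, 30, -14), (-14, 54, 2), (2, 54, -14), … (16 more)
cycles differ ⇒ inequivalent

no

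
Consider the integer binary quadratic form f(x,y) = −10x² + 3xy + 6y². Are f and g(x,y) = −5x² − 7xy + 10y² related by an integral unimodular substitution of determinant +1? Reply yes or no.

D₁ = 249, D₂ = 249
river cycle of f (length 16): (6, 9, -7), (-7, 5, 8), (8, 11, -4), (-4, 13, 5), (5, 7, -10), (-10, 13, 2), (2, 15, -3), (-3, 15, 2), (2, 13, -10), (-10, 7, 5), … (6 more)
river cycle of g (length 16): (10, 7, -5), (-5, 13, 4), (4, 11, -8), (-8, 5, 7), (7, 9, -6), (-6, 15, 1), (1, 15, -6), (-6, 9, 7), (7, 5, -8), (-8, 11, 4), … (6 more)
cycles differ ⇒ inequivalent

no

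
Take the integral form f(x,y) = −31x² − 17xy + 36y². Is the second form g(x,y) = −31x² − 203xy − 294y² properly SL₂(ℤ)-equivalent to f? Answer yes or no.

D₁ = 4753, D₂ = 4753
river cycle of f (length 64): (36, 17, -31), (-31, 45, 22), (22, 43, -33), (-33, 23, 32), (32, 41, -24), (-24, 55, 18), (18, 53, -27), (-27, 55, 16), (16, 41, -48), (-48, 55, 9), … (54 more)
river cycle of g (length 64): (-31, 45, 22), (22, 43, -33), (-33, 23, 32), (32, 41, -24), (-24, 55, 18), (18, 53, -27), (-27, 55, 16), (16, 41, -48), (-48, 55, 9), (9, 53, -54), … (54 more)
cycles coincide ⇒ equivalent

yes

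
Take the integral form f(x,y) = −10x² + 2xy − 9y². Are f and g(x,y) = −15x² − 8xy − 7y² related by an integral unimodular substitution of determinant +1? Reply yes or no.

D₁ = -356, D₂ = -356
f is negative-definite; reduce −f:
−f: flip: (10,-2,9)→(9,2,10)
−f: reduced (well bottom): (9,2,10) with a≤c, −a<b≤a
flip sign back: reduced form of f is (-9,-2,-10)
g is negative-definite; reduce −g:
−g: flip: (15,8,7)→(7,-8,15)
−g: translate: b→6 (≡-8 mod 14), so (7,-8,15)→(7,6,14)
−g: reduced (well bottom): (7,6,14) with a≤c, −a<b≤a
flip sign back: reduced form of g is (-7,-6,-14)
reduced forms (-9, -2, -10) vs (-7, -6, -14) ⇒ inequivalent

no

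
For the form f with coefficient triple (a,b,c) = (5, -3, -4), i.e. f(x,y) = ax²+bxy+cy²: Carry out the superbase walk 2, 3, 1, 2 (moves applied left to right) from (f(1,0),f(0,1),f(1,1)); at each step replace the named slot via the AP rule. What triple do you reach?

start (5,-4,-2) = (f(1,0),f(0,1),f(1,1))
replace slot 2: 2·(5+(-2)) − (-4) = 10 → (5,10,-2)
replace slot 3: 2·(5+10) − (-2) = 32 → (5,10,32)
replace slot 1: 2·(10+32) − 5 = 79 → (79,10,32)
replace slot 2: 2·(79+32) − 10 = 212 → (79,212,32)

79,212,32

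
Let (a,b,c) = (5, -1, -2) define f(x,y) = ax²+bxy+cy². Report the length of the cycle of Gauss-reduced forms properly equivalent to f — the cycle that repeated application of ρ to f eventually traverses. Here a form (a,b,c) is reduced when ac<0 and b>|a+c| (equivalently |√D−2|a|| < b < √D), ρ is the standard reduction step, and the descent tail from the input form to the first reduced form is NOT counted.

D = 41, ⌊√D⌋ = 6
descent: ρ → (-2,5,2)  [lands on river]
river: ρ → (2,3,-4)
river: ρ → (-4,5,1)
river: ρ → (1,5,-4)
river: ρ → (-4,3,2)
river: ρ → (2,5,-2)
river: ρ → (-2,3,4)
river: ρ → (4,5,-1)
river: ρ → (-1,5,4)
river: ρ → (4,3,-2)
ρ-cycle length = 10 (tail of 1 descent step not counted)

10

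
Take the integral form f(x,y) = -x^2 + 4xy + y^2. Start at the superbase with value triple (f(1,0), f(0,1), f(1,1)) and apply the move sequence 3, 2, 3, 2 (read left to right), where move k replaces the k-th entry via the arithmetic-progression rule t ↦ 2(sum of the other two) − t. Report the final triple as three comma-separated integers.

start (-1,1,4) = (f(1,0),f(0,1),f(1,1))
replace slot 3: 2·((-1)+1) − 4 = -4 → (-1,1,-4)
replace slot 2: 2·((-1)+(-4)) − 1 = -11 → (-1,-11,-4)
replace slot 3: 2·((-1)+(-11)) − (-4) = -20 → (-1,-11,-20)
replace slot 2: 2·((-1)+(-20)) − (-11) = -31 → (-1,-31,-20)

-1,-31,-20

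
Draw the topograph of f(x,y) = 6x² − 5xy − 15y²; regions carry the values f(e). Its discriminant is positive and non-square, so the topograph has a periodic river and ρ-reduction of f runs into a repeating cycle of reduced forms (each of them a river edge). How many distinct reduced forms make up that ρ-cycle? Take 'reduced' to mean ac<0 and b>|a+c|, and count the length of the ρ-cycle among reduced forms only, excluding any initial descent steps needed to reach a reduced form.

D = 385, ⌊√D⌋ = 19
descent: ρ → (-15,5,6)
descent: ρ → (6,19,-1)  [lands on river]
river: ρ → (-1,19,6)
river: ρ → (6,17,-4)
river: ρ → (-4,15,10)
river: ρ → (10,5,-9)
river: ρ → (-9,13,6)
river: ρ → (6,11,-11)
river: ρ → (-11,11,6)
river: ρ → (6,13,-9)
river: ρ → (-9,5,10)
river: ρ → (10,15,-4)
river: ρ → (-4,17,6)
ρ-cycle length = 12 (tail of 2 descent steps not counted)

12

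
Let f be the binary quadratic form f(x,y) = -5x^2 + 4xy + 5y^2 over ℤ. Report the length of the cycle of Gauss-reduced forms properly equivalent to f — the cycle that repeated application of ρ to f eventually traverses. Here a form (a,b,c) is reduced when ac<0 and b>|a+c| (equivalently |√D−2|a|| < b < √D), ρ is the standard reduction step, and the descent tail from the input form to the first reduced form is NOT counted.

D = 116, ⌊√D⌋ = 10
river: ρ → (5,6,-4)
river: ρ → (-4,10,1)
river: ρ → (1,10,-4)
river: ρ → (-4,6,5)
river: ρ → (5,4,-5)
river: ρ → (-5,6,4)
river: ρ → (4,10,-1)
river: ρ → (-1,10,4)
river: ρ → (4,6,-5)
river: ρ → (-5,4,5)
ρ-cycle length = 10 (tail of 0 descent steps not counted)

10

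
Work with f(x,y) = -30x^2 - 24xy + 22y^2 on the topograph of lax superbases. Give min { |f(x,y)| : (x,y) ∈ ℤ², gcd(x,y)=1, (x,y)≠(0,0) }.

descent: ρ → (22,24,-30)  [lands on river]
river: ρ → (-30,36,16)
river: ρ → (16,28,-38)
river: ρ → (-38,48,6)
river: ρ → (6,48,-38)
river: ρ → (-38,28,16)
river: ρ → (16,36,-30)
river: ρ → (-30,24,22)
river: ρ → (22,20,-32)
river: ρ → (-32,44,10)
river: ρ → (10,56,-2)
river: ρ → (-2,56,10)
river: ρ → (10,44,-32)
river: ρ → (-32,20,22)
closes: descent 1, river 14
min |a| on river = 2

2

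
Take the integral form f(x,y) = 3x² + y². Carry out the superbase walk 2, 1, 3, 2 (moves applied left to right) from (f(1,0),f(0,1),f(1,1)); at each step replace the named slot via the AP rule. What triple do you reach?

start (3,1,4) = (f(1,0),f(0,1),f(1,1))
replace slot 2: 2·(3+4) − 1 = 13 → (3,13,4)
replace slot 1: 2·(13+4) − 3 = 31 → (31,13,4)
replace slot 3: 2·(31+13) − 4 = 84 → (31,13,84)
replace slot 2: 2·(31+84) − 13 = 217 → (31,217,84)

31,217,84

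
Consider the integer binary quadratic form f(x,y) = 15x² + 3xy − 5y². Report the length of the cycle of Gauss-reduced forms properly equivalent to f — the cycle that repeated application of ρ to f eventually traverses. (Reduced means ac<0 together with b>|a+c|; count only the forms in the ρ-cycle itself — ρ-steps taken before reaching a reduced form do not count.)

D = 309, ⌊√D⌋ = 17
descent: ρ → (-5,17,1)  [lands on river]
river: ρ → (1,17,-5)
river: ρ → (-5,13,7)
river: ρ → (7,15,-3)
river: ρ → (-3,15,7)
river: ρ → (7,13,-5)
ρ-cycle length = 6 (tail of 1 descent step not counted)

6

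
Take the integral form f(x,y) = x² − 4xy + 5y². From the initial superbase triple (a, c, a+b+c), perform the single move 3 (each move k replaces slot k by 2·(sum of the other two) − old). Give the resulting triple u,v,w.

start (1,5,2) = (f(1,0),f(0,1),f(1,1))
replace slot 3: 2·(1+5) − 2 = 10 → (1,5,10)

1,5,10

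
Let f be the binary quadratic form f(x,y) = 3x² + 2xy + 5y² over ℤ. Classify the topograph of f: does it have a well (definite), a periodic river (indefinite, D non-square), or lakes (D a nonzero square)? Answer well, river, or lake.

D = b²−4ac = 2² − 4·3·5 = -56
D < 0 ⇒ definite ⇒ every region one sign ⇒ single well

well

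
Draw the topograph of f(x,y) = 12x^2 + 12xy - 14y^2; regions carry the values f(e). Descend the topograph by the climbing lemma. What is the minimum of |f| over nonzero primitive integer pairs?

river: ρ → (-14,16,10)
river: ρ → (10,24,-6)
river: ρ → (-6,24,10)
river: ρ → (10,16,-14)
river: ρ → (-14,12,12)
river: ρ → (12,12,-14)
closes: descent 0, river 6
min |a| on river = 6

6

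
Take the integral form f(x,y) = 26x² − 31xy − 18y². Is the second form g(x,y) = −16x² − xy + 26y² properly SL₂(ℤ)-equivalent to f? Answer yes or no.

D₁ = 2833, D₂ = 1665
discriminants differ ⇒ not SL₂(ℤ)-equivalent

no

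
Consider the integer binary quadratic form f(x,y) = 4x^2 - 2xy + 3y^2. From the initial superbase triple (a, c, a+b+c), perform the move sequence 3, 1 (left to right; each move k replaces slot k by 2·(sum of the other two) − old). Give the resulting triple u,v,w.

start (4,3,5) = (f(1,0),f(0,1),f(1,1))
replace slot 3: 2·(4+3) − 5 = 9 → (4,3,9)
replace slot 1: 2·(3+9) − 4 = 20 → (20,3,9)

20,3,9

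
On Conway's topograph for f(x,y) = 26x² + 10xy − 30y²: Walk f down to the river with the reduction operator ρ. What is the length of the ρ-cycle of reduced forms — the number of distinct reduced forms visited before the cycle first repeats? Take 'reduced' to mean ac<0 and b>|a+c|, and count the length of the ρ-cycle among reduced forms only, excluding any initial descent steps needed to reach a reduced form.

D = 3220, ⌊√D⌋ = 56
river: ρ → (-30,50,6)
river: ρ → (6,46,-46)
river: ρ → (-46,46,6)
river: ρ → (6,50,-30)
river: ρ → (-30,10,26)
river: ρ → (26,42,-14)
river: ρ → (-14,42,26)
river: ρ → (26,10,-30)
ρ-cycle length = 8 (tail of 0 descent steps not counted)

8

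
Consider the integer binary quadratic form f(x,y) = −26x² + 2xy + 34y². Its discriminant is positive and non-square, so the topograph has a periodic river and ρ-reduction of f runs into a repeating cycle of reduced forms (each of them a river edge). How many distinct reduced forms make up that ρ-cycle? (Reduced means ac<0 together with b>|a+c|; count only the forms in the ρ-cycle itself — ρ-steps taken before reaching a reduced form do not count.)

D = 3540, ⌊√D⌋ = 59
descent: ρ → (34,-2,-26)
descent: ρ → (-26,54,6)  [lands on river]
river: ρ → (6,54,-26)
river: ρ → (-26,50,10)
river: ρ → (10,50,-26)
ρ-cycle length = 4 (tail of 2 descent steps not counted)

4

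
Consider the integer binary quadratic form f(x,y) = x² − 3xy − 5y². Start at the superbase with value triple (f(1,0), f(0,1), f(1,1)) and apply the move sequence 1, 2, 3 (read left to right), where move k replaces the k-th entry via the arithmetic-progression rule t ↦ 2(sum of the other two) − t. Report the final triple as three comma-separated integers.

start (1,-5,-7) = (f(1,0),f(0,1),f(1,1))
replace slot 1: 2·((-5)+(-7)) − 1 = -25 → (-25,-5,-7)
replace slot 2: 2·((-25)+(-7)) − (-5) = -59 → (-25,-59,-7)
replace slot 3: 2·((-25)+(-59)) − (-7) = -161 → (-25,-59,-161)

-25,-59,-161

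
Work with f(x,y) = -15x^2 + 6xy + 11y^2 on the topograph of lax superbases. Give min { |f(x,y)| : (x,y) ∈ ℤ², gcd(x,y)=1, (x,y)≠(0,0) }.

river: ρ → (11,16,-10)
river: ρ → (-10,24,3)
river: ρ → (3,24,-10)
river: ρ → (-10,16,11)
river: ρ → (11,6,-15)
river: ρ → (-15,24,2)
river: ρ → (2,24,-15)
river: ρ → (-15,6,11)
closes: descent 0, river 8
min |a| on river = 2

2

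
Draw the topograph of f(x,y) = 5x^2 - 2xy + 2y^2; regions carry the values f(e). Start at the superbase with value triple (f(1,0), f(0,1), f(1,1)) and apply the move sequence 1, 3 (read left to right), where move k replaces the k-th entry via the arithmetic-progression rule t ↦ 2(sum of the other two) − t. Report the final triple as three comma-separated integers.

start (5,2,5) = (f(1,0),f(0,1),f(1,1))
replace slot 1: 2·(2+5) − 5 = 9 → (9,2,5)
replace slot 3: 2·(9+2) − 5 = 17 → (9,2,17)

9,2,17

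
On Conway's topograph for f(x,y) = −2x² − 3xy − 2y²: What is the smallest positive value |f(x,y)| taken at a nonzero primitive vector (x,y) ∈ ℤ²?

translate: b→-1 (≡3 mod 4), so (2,3,2)→(2,-1,1)
flip: (2,-1,1)→(1,1,2)
reduced (well bottom): (1,1,2) with a≤c, −a<b≤a
well minimum |f| = |-1| = 1 (negative-definite)

1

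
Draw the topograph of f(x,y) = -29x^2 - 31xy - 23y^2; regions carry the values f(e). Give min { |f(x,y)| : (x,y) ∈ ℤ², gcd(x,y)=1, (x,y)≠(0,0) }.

translate: b→-27 (≡31 mod 58), so (29,31,23)→(29,-27,21)
flip: (29,-27,21)→(21,27,29)
translate: b→-15 (≡27 mod 42), so (21,27,29)→(21,-15,23)
reduced (well bottom): (21,-15,23) with a≤c, −a<b≤a
well minimum |f| = |-21| = 21 (negative-definite)

21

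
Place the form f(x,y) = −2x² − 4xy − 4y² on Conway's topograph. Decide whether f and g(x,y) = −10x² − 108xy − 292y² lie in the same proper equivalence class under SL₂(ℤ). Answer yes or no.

D₁ = -16, D₂ = -16
f is negative-definite; reduce −f:
−f: translate: b→0 (≡4 mod 4), so (2,4,4)→(2,0,2)
−f: reduced (well bottom): (2,0,2) with a≤c, −a<b≤a
flip sign back: reduced form of f is (-2,0,-2)
g is negative-definite; reduce −g:
−g: translate: b→8 (≡108 mod 20), so (10,108,292)→(10,8,2)
−g: flip: (10,8,2)→(2,-8,10)
−g: translate: b→0 (≡-8 mod 4), so (2,-8,10)→(2,0,2)
−g: reduced (well bottom): (2,0,2) with a≤c, −a<b≤a
flip sign back: reduced form of g is (-2,0,-2)
reduced forms (-2, 0, -2) vs (-2, 0, -2) ⇒ equivalent

yes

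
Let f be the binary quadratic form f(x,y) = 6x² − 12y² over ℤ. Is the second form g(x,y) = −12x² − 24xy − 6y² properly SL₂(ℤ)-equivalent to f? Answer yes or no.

D₁ = 288, D₂ = 288
river cycle of f (length 2): (6, 12, -6), (-6, 12, 6)
river cycle of g (length 2): (-6, 12, 6), (6, 12, -6)
cycles coincide ⇒ equivalent

yes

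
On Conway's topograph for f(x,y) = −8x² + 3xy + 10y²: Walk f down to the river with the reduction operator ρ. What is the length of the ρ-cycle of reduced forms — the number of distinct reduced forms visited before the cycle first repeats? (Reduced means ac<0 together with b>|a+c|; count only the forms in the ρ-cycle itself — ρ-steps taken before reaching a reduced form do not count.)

D = 329, ⌊√D⌋ = 18
river: ρ → (10,17,-1)
river: ρ → (-1,17,10)
river: ρ → (10,3,-8)
river: ρ → (-8,13,5)
river: ρ → (5,17,-2)
river: ρ → (-2,15,13)
river: ρ → (13,11,-4)
river: ρ → (-4,13,10)
river: ρ → (10,7,-7)
river: ρ → (-7,7,10)
river: ρ → (10,13,-4)
river: ρ → (-4,11,13)
river: ρ → (13,15,-2)
river: ρ → (-2,17,5)
river: ρ → (5,13,-8)
river: ρ → (-8,3,10)
ρ-cycle length = 16 (tail of 0 descent steps not counted)

16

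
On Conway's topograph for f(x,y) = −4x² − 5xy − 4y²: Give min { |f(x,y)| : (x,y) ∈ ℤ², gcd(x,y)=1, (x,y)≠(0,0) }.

translate: b→-3 (≡5 mod 8), so (4,5,4)→(4,-3,3)
flip: (4,-3,3)→(3,3,4)
reduced (well bottom): (3,3,4) with a≤c, −a<b≤a
well minimum |f| = |-3| = 3 (negative-definite)

3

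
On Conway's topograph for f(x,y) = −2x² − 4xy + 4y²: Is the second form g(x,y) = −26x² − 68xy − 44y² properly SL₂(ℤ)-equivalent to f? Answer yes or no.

D₁ = 48, D₂ = 48
river cycle of f (length 2): (4, 4, -2), (-2, 4, 4)
river cycle of g (length 2): (-2, 4, 4), (4, 4, -2)
cycles coincide ⇒ equivalent

yes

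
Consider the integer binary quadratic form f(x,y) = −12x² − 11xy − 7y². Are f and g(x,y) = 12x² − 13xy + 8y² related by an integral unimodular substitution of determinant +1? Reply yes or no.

D₁ = -215, D₂ = -215
f is negative-definite; reduce −f:
−f: flip: (12,11,7)→(7,-11,12)
−f: translate: b→3 (≡-11 mod 14), so (7,-11,12)→(7,3,8)
−f: reduced (well bottom): (7,3,8) with a≤c, −a<b≤a
flip sign back: reduced form of f is (-7,-3,-8)
g: translate: b→11 (≡-13 mod 24), so (12,-13,8)→(12,11,7)
g: flip: (12,11,7)→(7,-11,12)
g: translate: b→3 (≡-11 mod 14), so (7,-11,12)→(7,3,8)
g: reduced (well bottom): (7,3,8) with a≤c, −a<b≤a
reduced forms (-7, -3, -8) vs (7, 3, 8) ⇒ inequivalent

no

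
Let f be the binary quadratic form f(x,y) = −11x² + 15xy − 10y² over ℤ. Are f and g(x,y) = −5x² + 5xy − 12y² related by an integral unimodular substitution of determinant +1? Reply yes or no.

D₁ = -215, D₂ = -215
f is negative-definite; reduce −f:
−f: translate: b→7 (≡-15 mod 22), so (11,-15,10)→(11,7,6)
−f: flip: (11,7,6)→(6,-7,11)
−f: translate: b→5 (≡-7 mod 12), so (6,-7,11)→(6,5,10)
−f: reduced (well bottom): (6,5,10) with a≤c, −a<b≤a
flip sign back: reduced form of f is (-6,-5,-10)
g is negative-definite; reduce −g:
−g: translate: b→5 (≡-5 mod 10), so (5,-5,12)→(5,5,12)
−g: reduced (well bottom): (5,5,12) with a≤c, −a<b≤a
flip sign back: reduced form of g is (-5,-5,-12)
reduced forms (-6, -5, -10) vs (-5, -5, -12) ⇒ inequivalent

no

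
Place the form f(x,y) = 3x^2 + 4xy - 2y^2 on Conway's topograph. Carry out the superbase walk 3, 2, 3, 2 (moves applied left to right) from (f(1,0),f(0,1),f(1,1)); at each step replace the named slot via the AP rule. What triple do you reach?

start (3,-2,5) = (f(1,0),f(0,1),f(1,1))
replace slot 3: 2·(3+(-2)) − 5 = -3 → (3,-2,-3)
replace slot 2: 2·(3+(-3)) − (-2) = 2 → (3,2,-3)
replace slot 3: 2·(3+2) − (-3) = 13 → (3,2,13)
replace slot 2: 2·(3+13) − 2 = 30 → (3,30,13)

3,30,13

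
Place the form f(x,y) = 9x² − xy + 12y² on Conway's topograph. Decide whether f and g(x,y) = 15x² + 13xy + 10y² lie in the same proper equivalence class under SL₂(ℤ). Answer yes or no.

D₁ = -431, D₂ = -431
f: reduced (well bottom): (9,-1,12) with a≤c, −a<b≤a
g: flip: (15,13,10)→(10,-13,15)
g: translate: b→7 (≡-13 mod 20), so (10,-13,15)→(10,7,12)
g: reduced (well bottom): (10,7,12) with a≤c, −a<b≤a
reduced forms (9, -1, 12) vs (10, 7, 12) ⇒ inequivalent

no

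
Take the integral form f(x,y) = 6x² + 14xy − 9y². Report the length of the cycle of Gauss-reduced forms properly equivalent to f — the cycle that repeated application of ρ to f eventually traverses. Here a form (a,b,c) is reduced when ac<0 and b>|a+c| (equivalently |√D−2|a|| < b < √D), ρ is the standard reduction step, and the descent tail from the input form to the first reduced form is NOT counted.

D = 412, ⌊√D⌋ = 20
river: ρ → (-9,4,11)
river: ρ → (11,18,-2)
river: ρ → (-2,18,11)
river: ρ → (11,4,-9)
river: ρ → (-9,14,6)
river: ρ → (6,10,-13)
river: ρ → (-13,16,3)
river: ρ → (3,20,-1)
river: ρ → (-1,20,3)
river: ρ → (3,16,-13)
river: ρ → (-13,10,6)
river: ρ → (6,14,-9)
ρ-cycle length = 12 (tail of 0 descent steps not counted)

12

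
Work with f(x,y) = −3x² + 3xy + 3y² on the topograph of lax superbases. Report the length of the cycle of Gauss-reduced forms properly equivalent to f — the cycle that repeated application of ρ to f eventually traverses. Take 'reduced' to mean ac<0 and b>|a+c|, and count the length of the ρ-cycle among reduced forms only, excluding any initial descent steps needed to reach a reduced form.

D = 45, ⌊√D⌋ = 6
river: ρ → (3,3,-3)
river: ρ → (-3,3,3)
ρ-cycle length = 2 (tail of 0 descent steps not counted)

2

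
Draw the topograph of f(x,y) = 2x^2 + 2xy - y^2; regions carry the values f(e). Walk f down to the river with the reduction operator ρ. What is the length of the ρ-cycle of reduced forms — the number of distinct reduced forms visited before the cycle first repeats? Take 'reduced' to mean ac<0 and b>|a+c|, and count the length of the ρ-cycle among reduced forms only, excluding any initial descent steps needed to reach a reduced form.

D = 12, ⌊√D⌋ = 3
river: ρ → (-1,2,2)
river: ρ → (2,2,-1)
ρ-cycle length = 2 (tail of 0 descent steps not counted)

2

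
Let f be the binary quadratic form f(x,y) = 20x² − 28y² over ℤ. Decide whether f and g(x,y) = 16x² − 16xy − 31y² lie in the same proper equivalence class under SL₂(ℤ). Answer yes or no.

D₁ = 2240, D₂ = 2240
river cycle of f (length 2): (20, 40, -8), (-8, 40, 20)
river cycle of g (length 4): (-31, 16, 16), (16, 16, -31), (-31, 46, 1), (1, 46, -31)
cycles differ ⇒ inequivalent

no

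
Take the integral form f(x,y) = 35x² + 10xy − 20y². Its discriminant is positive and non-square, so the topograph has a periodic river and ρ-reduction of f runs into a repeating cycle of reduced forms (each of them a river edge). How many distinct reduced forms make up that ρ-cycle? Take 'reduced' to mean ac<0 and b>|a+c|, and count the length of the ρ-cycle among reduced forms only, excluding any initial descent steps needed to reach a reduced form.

D = 2900, ⌊√D⌋ = 53
descent: ρ → (-20,30,25)  [lands on river]
river: ρ → (25,20,-25)
river: ρ → (-25,30,20)
river: ρ → (20,50,-5)
river: ρ → (-5,50,20)
river: ρ → (20,30,-25)
river: ρ → (-25,20,25)
river: ρ → (25,30,-20)
river: ρ → (-20,50,5)
river: ρ → (5,50,-20)
ρ-cycle length = 10 (tail of 1 descent step not counted)

10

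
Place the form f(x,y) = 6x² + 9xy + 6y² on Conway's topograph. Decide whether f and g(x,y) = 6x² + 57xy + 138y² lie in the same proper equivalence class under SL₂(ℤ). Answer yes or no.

D₁ = -63, D₂ = -63
f: translate: b→-3 (≡9 mod 12), so (6,9,6)→(6,-3,3)
f: flip: (6,-3,3)→(3,3,6)
f: reduced (well bottom): (3,3,6) with a≤c, −a<b≤a
g: translate: b→-3 (≡57 mod 12), so (6,57,138)→(6,-3,3)
g: flip: (6,-3,3)→(3,3,6)
g: reduced (well bottom): (3,3,6) with a≤c, −a<b≤a
reduced forms (3, 3, 6) vs (3, 3, 6) ⇒ equivalent

yes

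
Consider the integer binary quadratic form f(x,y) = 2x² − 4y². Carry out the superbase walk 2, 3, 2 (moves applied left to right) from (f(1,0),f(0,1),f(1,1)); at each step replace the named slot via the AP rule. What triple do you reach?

start (2,-4,-2) = (f(1,0),f(0,1),f(1,1))
replace slot 2: 2·(2+(-2)) − (-4) = 4 → (2,4,-2)
replace slot 3: 2·(2+4) − (-2) = 14 → (2,4,14)
replace slot 2: 2·(2+14) − 4 = 28 → (2,28,14)

2,28,14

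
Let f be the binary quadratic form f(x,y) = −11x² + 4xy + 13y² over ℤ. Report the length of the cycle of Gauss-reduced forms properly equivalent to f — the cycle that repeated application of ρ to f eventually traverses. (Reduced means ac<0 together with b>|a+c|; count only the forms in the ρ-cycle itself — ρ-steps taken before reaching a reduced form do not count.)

D = 588, ⌊√D⌋ = 24
river: ρ → (13,22,-2)
river: ρ → (-2,22,13)
river: ρ → (13,4,-11)
river: ρ → (-11,18,6)
river: ρ → (6,18,-11)
river: ρ → (-11,4,13)
ρ-cycle length = 6 (tail of 0 descent steps not counted)

6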